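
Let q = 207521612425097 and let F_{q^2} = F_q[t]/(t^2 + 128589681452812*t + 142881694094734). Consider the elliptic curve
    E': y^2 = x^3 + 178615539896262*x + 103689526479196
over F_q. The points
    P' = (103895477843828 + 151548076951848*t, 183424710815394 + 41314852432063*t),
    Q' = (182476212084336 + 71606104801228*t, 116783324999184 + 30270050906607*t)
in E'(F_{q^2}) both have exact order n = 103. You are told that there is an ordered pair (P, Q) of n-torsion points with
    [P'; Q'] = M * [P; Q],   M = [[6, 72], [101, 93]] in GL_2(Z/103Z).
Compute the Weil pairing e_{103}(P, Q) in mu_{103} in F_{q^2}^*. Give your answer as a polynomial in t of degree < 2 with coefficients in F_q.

11825628596620 + 175452180596253*t

Since e_{103}(P,P)=e_{103}(Q,Q)=1 and e_{103}(Q,P)=e_{103}(P,Q)^{-1}, expanding e_{103}(6*P + 72*Q,101*P + 93*Q) leaves e(P,Q)^det(M).
6*93 - 72*101 = -6714; reduced mod 103: det = 84, inverse 65.
Miller loop for e_{103} over F_{207521612425097^2}: bits of 103 = 1100111; 6 double steps + 4 add steps, l/v at each.
e_{103}(P',Q') = 187606616688839 + 170215018635512*t.
e_{103}(P,Q) = (187606616688839 + 170215018635512*t)^{65} = 11825628596620 + 175452180596253*t.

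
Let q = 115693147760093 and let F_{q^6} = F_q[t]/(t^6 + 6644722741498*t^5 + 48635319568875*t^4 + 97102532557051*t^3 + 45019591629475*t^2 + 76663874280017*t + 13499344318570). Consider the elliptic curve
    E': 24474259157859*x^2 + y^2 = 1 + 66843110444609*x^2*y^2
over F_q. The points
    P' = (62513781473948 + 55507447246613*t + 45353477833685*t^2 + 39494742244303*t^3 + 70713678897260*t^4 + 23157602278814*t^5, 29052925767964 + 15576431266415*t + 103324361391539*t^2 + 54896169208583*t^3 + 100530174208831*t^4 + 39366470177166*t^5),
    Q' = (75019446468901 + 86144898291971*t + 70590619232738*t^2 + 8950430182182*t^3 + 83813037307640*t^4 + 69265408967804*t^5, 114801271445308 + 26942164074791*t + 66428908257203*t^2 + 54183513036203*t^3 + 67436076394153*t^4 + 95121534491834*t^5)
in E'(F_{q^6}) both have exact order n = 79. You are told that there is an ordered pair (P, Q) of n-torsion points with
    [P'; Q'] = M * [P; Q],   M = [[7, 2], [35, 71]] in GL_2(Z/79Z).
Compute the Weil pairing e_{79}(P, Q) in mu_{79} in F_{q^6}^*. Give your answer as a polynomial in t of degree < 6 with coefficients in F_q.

Since e_{79}(P,P)=e_{79}(Q,Q)=1 and e_{79}(Q,P)=e_{79}(P,Q)^{-1}, expanding e_{79}(7*P + 2*Q,35*P + 71*Q) leaves e(P,Q)^det(M).
Hence e(P,Q) = e(P',Q')^{42} where 42 = 32^{-1} mod 79.
Edwards a_E,d_E -> Montgomery A=214988693965,B=25584204619851 -> Weierstrass 25282966234136,51128870616944 via alpha=53783944187109,beta=47254361058359.
Run Miller on y^2=x^3+25282966234136*x+51128870616944 over F_{115693147760093}: ladder 1001111 (7 bits); e = f_P(D_Q)/f_Q(D_P).
e_{79}(P',Q') = 33457782052102 + 79769655057673*t + 55277494591408*t^2 + 43016799388605*t^3 + 77605385114997*t^4 + 83002168776022*t^5.
Raise to 42: e(P,Q) = 13051889700185 + 66695927243449*t + 9231697778407*t^2 + 93521762743000*t^3 + 62326317183534*t^4 + 115368279821595*t^5 in mu_{79}.

13051889700185 + 66695927243449*t + 9231697778407*t^2 + 93521762743000*t^3 + 62326317183534*t^4 + 115368279821595*t^5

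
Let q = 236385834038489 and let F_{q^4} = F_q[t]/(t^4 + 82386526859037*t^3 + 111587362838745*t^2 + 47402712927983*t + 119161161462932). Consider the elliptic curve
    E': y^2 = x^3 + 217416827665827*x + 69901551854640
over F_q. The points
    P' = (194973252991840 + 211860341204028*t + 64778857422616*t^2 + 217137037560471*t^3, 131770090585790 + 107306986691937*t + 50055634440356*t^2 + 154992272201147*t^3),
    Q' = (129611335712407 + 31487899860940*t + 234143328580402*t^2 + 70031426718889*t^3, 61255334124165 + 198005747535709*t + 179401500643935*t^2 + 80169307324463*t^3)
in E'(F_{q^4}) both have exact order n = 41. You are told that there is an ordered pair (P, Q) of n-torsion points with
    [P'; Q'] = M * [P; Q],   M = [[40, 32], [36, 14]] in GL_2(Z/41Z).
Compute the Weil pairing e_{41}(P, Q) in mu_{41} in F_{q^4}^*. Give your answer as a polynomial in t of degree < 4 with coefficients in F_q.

101002244214465 + 71104519866329*t + 80866310562588*t^2 + 111944442172336*t^3

Since e_{41}(P,P)=e_{41}(Q,Q)=1 and e_{41}(Q,P)=e_{41}(P,Q)^{-1}, expanding e_{41}(40*P + 32*Q,36*P + 14*Q) leaves e(P,Q)^det(M).
det(M) mod 41 = 23; its inverse in (Z/41)^* is 25 (check: 23*25 mod 41 = 1).
n = 41 = (101001)_2 (6 bits, wt 3); accumulate f_{41,P'}(Q'+S)/f_{41,P'}(S) along the 5-step ladder.
Miller gives e_{41}(P',Q') = 233024331582170 + 144531531858192*t + 213232618920781*t^2 + 1568510777897*t^3 in F_{236385834038489^4}.
Thus e_{41}(P,Q) = 101002244214465 + 71104519866329*t + 80866310562588*t^2 + 111944442172336*t^3.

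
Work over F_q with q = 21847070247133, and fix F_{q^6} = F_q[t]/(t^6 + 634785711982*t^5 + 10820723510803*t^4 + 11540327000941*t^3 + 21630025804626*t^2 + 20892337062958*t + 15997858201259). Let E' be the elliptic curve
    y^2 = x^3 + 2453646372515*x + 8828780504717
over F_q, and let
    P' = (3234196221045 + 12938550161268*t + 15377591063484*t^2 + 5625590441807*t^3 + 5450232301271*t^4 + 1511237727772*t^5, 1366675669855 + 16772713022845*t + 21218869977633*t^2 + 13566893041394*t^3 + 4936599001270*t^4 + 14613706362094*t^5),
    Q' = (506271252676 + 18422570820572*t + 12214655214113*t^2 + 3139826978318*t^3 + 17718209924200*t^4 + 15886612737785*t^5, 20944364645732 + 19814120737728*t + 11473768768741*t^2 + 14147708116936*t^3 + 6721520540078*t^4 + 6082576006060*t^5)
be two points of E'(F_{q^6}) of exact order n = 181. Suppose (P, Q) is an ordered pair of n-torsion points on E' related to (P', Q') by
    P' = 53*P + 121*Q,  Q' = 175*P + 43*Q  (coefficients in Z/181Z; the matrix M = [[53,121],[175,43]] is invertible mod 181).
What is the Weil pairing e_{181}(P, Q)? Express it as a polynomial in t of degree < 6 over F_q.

10882773912022 + 4220524538093*t + 13359038725229*t^2 + 12110825098786*t^3 + 8096495513052*t^4 + 11797016607417*t^5

Since e_{181}(P,P)=e_{181}(Q,Q)=1 and e_{181}(Q,P)=e_{181}(P,Q)^{-1}, expanding e_{181}(53*P + 121*Q,175*P + 43*Q) leaves e(P,Q)^det(M).
So e_{181}(P,Q) = e_{181}(P',Q')^{93}, since 109*93 = 1 mod 181.
8-bit Miller (10110101) on E'/F_{21847070247133} with a'=2453646372515, b'=8828780504717: accumulate tangent/chord ratios at Q'+S and P'+S'.
Miller gives e_{181}(P',Q') = 8977564202780 + 8976619136503*t + 17860954417906*t^2 + 5532212307702*t^3 + 15605478277212*t^4 + 5630228646365*t^5 in F_{21847070247133^6}.
Thus e_{181}(P,Q) = 10882773912022 + 4220524538093*t + 13359038725229*t^2 + 12110825098786*t^3 + 8096495513052*t^4 + 11797016607417*t^5.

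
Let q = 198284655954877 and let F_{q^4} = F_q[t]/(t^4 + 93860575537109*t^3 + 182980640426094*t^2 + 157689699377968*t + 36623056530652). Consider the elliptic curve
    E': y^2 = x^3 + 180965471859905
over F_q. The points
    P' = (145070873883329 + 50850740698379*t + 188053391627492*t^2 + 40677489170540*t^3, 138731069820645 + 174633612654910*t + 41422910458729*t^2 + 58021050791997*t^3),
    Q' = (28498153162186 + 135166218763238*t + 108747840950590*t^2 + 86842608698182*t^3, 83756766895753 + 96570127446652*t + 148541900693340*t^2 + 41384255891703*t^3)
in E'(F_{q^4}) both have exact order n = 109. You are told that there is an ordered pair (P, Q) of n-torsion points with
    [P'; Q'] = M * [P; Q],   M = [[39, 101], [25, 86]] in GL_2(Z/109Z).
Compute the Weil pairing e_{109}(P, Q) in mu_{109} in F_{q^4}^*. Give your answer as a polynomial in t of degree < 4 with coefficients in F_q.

Under M = [[39,101],[25,86]] in GL_2(Z/109), e_{109}(P',Q') = e_{109}(P,Q)^(39*86-101*25 mod 109).
So e_{109}(P,Q) = e_{109}(P',Q')^{38}, since 66*38 = 1 mod 109.
Build f_{109,P'} and f_{109,Q'} via the 7-bit ladder of 109=1101101_2; evaluate at shifted divisors; quotient in F_{198284655954877^4}.
The quotient is 148760392899451 + 88684361861508*t + 198177236830159*t^2 + 171652989654872*t^3.
Raise to 38: e(P,Q) = 44250557511029 + 138174012909016*t + 47589954711131*t^2 + 169001766935561*t^3 in mu_{109}.

44250557511029 + 138174012909016*t + 47589954711131*t^2 + 169001766935561*t^3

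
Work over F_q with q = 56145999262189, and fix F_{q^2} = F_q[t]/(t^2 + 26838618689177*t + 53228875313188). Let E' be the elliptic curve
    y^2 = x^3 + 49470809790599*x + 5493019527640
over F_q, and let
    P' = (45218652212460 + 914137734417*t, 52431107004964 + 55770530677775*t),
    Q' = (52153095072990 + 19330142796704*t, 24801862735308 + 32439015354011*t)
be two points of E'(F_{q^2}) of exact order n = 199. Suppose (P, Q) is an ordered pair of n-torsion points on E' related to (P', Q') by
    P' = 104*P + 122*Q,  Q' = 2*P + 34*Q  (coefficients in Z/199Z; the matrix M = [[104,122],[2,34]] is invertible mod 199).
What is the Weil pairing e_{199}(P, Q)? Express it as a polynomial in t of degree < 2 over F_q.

Under M = [[104,122],[2,34]] in GL_2(Z/199), e_{199}(P',Q') = e_{199}(P,Q)^(104*34-122*2 mod 199).
det(M) mod 199 = 108; its inverse in (Z/199)^* is 164 (check: 108*164 mod 199 = 1).
Double-and-add over 11000111: 8-1 doublings, 5-1 additions; each step l_{T,T}/v_{2T} or l_{T,P'}/v at Q'+S for random S.
So e_{199}(P',Q') = 23211147480649 + 15654853508527*t.
e_{199}(P,Q) = (23211147480649 + 15654853508527*t)^{164} = 11152175375262 + 38821151132414*t.

11152175375262 + 38821151132414*t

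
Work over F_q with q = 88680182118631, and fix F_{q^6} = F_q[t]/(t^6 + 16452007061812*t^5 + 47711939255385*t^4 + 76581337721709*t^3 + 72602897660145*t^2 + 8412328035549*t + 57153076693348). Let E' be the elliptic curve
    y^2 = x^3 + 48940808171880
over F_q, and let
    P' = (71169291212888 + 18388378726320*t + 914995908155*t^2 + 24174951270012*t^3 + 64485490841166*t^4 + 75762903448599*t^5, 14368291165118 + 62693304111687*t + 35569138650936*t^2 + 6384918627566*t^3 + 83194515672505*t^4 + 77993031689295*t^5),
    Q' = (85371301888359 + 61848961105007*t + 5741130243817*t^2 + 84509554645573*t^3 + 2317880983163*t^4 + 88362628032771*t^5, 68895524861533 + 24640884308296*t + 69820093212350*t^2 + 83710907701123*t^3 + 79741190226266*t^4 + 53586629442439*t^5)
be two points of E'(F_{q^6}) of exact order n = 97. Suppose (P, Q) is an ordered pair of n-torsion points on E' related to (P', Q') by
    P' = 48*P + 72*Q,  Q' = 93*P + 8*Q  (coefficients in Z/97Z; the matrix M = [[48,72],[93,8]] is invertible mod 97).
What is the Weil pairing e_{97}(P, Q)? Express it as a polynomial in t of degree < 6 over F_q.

Under M = [[48,72],[93,8]] in GL_2(Z/97), e_{97}(P',Q') = e_{97}(P,Q)^(48*8-72*93 mod 97).
det M = 48*8 - 72*93 = -6312 = 90 (mod 97); 90^{-1} = 83 (mod 97).
Run Miller on y^2=x^3+48940808171880 over F_{88680182118631}: ladder 1100001 (7 bits); e = f_P(D_Q)/f_Q(D_P).
Result: e(P',Q') = 30426842549824 + 44574378088314*t + 21785587521710*t^2 + 67516171993225*t^3 + 56498634113081*t^4 + 39176297340256*t^5.
Raise to 83: e(P,Q) = 17062445043512 + 14303404412488*t + 34287187467265*t^2 + 70413118716999*t^3 + 44219285558891*t^4 + 14186372049610*t^5 in mu_{97}.

17062445043512 + 14303404412488*t + 34287187467265*t^2 + 70413118716999*t^3 + 44219285558891*t^4 + 14186372049610*t^5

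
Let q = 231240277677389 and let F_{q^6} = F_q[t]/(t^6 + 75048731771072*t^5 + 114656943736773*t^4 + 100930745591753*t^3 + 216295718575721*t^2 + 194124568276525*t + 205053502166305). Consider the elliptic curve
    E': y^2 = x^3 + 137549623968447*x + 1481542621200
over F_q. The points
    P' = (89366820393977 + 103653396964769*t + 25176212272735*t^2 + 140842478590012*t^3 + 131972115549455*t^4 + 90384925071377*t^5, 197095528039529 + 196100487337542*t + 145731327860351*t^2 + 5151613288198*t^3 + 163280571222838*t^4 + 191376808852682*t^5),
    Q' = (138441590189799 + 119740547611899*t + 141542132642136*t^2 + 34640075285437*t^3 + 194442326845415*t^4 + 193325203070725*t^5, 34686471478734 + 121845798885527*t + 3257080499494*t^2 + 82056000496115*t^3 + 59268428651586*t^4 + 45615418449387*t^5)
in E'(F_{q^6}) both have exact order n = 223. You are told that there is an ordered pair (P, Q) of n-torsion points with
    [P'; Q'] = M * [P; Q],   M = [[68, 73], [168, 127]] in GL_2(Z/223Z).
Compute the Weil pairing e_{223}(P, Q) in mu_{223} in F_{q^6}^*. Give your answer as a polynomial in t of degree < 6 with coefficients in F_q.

18462985807140 + 56073948209634*t + 122900464390527*t^2 + 96204591678213*t^3 + 98292995077825*t^4 + 95316034291811*t^5

The 223-Weil pairing on E[223] over F_{231240277677389} is alternating-bilinear: e_{223}(P',Q') = e_{223}(P,Q)^det(M).
Hence e(P,Q) = e(P',Q')^{26} where 26 = 163^{-1} mod 223.
n = 223 = (11011111)_2 (8 bits, wt 7); accumulate f_{223,P'}(Q'+S)/f_{223,P'}(S) along the 7-step ladder.
Miller gives e_{223}(P',Q') = 97993650305610 + 108310002853537*t + 212933195131814*t^2 + 178737549457133*t^3 + 60572462329681*t^4 + 154618554563360*t^5 in F_{231240277677389^6}.
Thus e_{223}(P,Q) = 18462985807140 + 56073948209634*t + 122900464390527*t^2 + 96204591678213*t^3 + 98292995077825*t^4 + 95316034291811*t^5.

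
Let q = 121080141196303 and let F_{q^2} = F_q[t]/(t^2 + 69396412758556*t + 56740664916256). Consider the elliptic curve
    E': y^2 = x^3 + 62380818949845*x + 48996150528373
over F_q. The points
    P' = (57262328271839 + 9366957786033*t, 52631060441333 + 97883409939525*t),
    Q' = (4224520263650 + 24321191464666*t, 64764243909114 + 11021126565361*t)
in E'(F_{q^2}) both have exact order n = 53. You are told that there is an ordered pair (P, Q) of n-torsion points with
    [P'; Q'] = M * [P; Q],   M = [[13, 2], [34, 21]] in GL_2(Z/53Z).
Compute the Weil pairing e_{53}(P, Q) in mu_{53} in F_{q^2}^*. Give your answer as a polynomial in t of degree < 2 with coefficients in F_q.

Alternating bilinearity on E[53] (values in mu_{53} in F_{121080141196303^2}) gives e(P',Q') = e(P,Q)^det(M).
Hence e(P,Q) = e(P',Q')^{15} where 15 = 46^{-1} mod 53.
Double-and-add over 110101: 6-1 doublings, 4-1 additions; each step l_{T,T}/v_{2T} or l_{T,P'}/v at Q'+S for random S.
Miller gives e_{53}(P',Q') = 61167277737929 + 74055078469846*t in F_{121080141196303^2}.
(61167277737929 + 74055078469846*t)^{15} mod (121080141196303,f) = 118708919892526 + 91852007791424*t.

118708919892526 + 91852007791424*t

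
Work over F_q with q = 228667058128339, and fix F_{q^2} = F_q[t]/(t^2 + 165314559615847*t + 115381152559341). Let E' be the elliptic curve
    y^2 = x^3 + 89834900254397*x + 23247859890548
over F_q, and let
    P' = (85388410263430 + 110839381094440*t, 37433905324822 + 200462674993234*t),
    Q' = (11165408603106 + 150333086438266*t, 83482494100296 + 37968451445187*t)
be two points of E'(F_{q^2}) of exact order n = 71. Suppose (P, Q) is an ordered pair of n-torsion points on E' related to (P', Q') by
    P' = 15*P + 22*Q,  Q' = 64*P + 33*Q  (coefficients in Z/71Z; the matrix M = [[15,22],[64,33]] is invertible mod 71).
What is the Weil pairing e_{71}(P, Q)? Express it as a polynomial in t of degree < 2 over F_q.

Alternating bilinearity on E[71] (values in mu_{71} in F_{228667058128339^2}) gives e(P',Q') = e(P,Q)^det(M).
Inverting 10 mod 71: 64. Thus e_{71}(P,Q) = e(P',Q')^{64}.
Double-and-add over 1000111: 7-1 doublings, 4-1 additions; each step l_{T,T}/v_{2T} or l_{T,P'}/v at Q'+S for random S.
So e_{71}(P',Q') = 60810266760621 + 37814163423958*t.
Thus e_{71}(P,Q) = 161620861374998 + 27402027335045*t.

161620861374998 + 27402027335045*t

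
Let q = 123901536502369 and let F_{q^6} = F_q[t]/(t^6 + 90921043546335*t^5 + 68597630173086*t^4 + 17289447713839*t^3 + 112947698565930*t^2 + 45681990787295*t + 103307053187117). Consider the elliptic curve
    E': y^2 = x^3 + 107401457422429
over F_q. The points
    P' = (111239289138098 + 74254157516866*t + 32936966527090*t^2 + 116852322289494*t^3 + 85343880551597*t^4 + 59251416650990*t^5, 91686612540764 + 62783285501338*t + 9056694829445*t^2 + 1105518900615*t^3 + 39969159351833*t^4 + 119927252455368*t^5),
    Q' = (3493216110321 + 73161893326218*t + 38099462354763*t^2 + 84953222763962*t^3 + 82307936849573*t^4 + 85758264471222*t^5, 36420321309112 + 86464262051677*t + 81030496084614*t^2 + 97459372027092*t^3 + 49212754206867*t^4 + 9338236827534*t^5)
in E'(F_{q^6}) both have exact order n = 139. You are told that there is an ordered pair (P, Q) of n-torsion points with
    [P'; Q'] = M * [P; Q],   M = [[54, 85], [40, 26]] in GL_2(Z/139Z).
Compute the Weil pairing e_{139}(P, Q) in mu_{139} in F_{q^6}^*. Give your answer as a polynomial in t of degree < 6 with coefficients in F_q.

e_{139} is bilinear + alternating on E[139], so e_{139}(54*P + 85*Q, 40*P + 26*Q) = e_{139}(P,Q)^(54*26-85*40).
det M = 54*26 - 85*40 = -1996 = 89 (mod 139); 89^{-1} = 25 (mod 139).
n = 139 = (10001011)_2 (8 bits, wt 4); accumulate f_{139,P'}(Q'+S)/f_{139,P'}(S) along the 7-step ladder.
Result: e(P',Q') = 64609370668593 + 31037873850901*t + 119369219323663*t^2 + 66027709342642*t^3 + 50048221400121*t^4 + 22753158511456*t^5.
Hence e(P,Q) = 19086056996772 + 115065063445405*t + 15631898957703*t^2 + 53086482067631*t^3 + 18856689690277*t^4 + 19957764345008*t^5 in F_{123901536502369^6}^*.

19086056996772 + 115065063445405*t + 15631898957703*t^2 + 53086482067631*t^3 + 18856689690277*t^4 + 19957764345008*t^5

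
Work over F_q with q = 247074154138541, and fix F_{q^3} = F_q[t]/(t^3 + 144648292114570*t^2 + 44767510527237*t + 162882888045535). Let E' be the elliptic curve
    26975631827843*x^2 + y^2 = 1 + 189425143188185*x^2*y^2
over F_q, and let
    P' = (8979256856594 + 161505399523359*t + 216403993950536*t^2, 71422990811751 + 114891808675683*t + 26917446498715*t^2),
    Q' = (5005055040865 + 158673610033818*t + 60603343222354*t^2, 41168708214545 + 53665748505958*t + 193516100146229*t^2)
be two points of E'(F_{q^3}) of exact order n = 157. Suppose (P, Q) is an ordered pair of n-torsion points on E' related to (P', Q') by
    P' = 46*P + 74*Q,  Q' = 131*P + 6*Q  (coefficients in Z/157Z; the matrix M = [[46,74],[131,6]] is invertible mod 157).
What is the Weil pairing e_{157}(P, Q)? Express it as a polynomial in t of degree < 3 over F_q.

e_{157} is bilinear + alternating on E[157], so e_{157}(46*P + 74*Q, 131*P + 6*Q) = e_{157}(P,Q)^(46*6-74*131).
46*6 - 74*131 = -9418; reduced mod 157: det = 2, inverse 79.
Edwards a_E,d_E -> Montgomery A=87388532098607,B=238104004118244 -> Weierstrass 68217423375815,38480459710561 via alpha=200782898595032,beta=82924699229185.
Run Miller on y^2=x^3+68217423375815*x+38480459710561 over F_{247074154138541}: ladder 10011101 (8 bits); e = f_P(D_Q)/f_Q(D_P).
Result: e(P',Q') = 162218741864565 + 49717827055305*t + 106867634562385*t^2.
Raise to 79: e(P,Q) = 22156721831054 + 57159158827665*t + 92330781207059*t^2 in mu_{157}.

22156721831054 + 57159158827665*t + 92330781207059*t^2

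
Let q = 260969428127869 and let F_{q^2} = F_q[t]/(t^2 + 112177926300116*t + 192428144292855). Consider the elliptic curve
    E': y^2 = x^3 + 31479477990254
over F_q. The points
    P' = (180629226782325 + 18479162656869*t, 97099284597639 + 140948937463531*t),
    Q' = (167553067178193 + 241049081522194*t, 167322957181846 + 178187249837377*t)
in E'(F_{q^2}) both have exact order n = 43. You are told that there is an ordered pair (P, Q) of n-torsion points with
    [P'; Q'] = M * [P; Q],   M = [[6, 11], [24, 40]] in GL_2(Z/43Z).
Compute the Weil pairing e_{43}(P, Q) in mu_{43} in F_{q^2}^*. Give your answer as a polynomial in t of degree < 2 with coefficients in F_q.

e_{43}(aP+bQ,cP+dQ) = e_{43}(P,Q)^(ad-bc); with (a,b,c,d)=(6,11,24,40) this gives the det-43 law.
det M = 6*40 - 11*24 = -24 = 19 (mod 43); 19^{-1} = 34 (mod 43).
Run Miller on y^2=x^3+31479477990254 over F_{260969428127869}: ladder 101011 (6 bits); e = f_P(D_Q)/f_Q(D_P).
The quotient is 102410582142787 + 77548550577937*t.
Finally e_{43}(P,Q) = 121007408959274 + 61951080411828*t.

121007408959274 + 61951080411828*t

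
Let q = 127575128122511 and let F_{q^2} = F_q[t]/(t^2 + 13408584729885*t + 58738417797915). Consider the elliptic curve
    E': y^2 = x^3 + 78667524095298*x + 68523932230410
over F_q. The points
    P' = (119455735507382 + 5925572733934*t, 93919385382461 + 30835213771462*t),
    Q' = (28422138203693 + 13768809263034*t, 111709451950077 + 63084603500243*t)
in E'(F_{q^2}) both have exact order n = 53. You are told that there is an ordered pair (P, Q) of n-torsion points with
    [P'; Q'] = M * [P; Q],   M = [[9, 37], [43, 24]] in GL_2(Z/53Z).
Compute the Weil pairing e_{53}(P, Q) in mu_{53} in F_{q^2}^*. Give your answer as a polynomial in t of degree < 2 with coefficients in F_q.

13441188618775 + 70319531633987*t

e_{53} is bilinear + alternating on E[53], so e_{53}(9*P + 37*Q, 43*P + 24*Q) = e_{53}(P,Q)^(9*24-37*43).
det M = 9*24 - 37*43 = -1375 = 3 (mod 53); 3^{-1} = 18 (mod 53).
Double-and-add over 110101: 6-1 doublings, 4-1 additions; each step l_{T,T}/v_{2T} or l_{T,P'}/v at Q'+S for random S.
f_P(D_Q)/f_Q(D_P) = 120723496561751 + 36299938603683*t.
Raise to 18: e(P,Q) = 13441188618775 + 70319531633987*t in mu_{53}.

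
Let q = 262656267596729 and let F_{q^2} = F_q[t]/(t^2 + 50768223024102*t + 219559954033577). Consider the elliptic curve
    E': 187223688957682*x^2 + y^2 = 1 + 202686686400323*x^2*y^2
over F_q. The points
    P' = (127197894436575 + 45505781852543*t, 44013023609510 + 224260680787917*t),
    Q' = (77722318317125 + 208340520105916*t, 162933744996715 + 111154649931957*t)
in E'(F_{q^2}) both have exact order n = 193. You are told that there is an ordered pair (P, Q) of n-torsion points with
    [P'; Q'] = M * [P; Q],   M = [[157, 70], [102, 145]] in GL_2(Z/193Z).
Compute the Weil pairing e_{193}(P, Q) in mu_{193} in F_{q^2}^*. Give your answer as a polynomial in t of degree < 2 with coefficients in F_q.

Alternating bilinearity on E[193] (values in mu_{193} in F_{262656267596729^2}) gives e(P',Q') = e(P,Q)^det(M).
det M = 157*145 - 70*102 = 15625 = 185 (mod 193); 185^{-1} = 24 (mod 193).
Edwards->Montgomery: u=(1+y)/(1-y), v=u/x -> 179462141528816v^2=u^3+120380459054892u^2+u; then x_W=61798317538522u+196313196358032: y^2=x^3+12486481922155*x.
8-bit Miller (11000001) on E'/F_{262656267596729} with a'=12486481922155, b'=0: accumulate tangent/chord ratios at Q'+S and P'+S'.
So e_{193}(P',Q') = 153336367022343 + 196400388273949*t.
Raise to 24: e(P,Q) = 199421877976322 + 145252855915164*t in mu_{193}.

199421877976322 + 145252855915164*t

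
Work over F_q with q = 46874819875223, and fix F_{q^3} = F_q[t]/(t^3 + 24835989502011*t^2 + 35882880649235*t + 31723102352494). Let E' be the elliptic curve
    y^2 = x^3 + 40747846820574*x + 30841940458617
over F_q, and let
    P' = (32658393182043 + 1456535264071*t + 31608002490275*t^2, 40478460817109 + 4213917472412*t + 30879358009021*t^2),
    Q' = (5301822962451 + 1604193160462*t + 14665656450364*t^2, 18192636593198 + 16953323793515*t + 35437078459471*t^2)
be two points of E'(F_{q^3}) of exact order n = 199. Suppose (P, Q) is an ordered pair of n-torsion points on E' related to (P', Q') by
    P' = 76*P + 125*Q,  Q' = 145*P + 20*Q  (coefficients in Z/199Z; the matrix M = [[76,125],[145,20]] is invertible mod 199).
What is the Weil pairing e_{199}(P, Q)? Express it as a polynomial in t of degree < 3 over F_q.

Alternating bilinearity on E[199] (values in mu_{199} in F_{46874819875223^3}) gives e(P',Q') = e(P,Q)^det(M).
Inverting 111 mod 199: 52. Thus e_{199}(P,Q) = e(P',Q')^{52}.
Build f_{199,P'} and f_{199,Q'} via the 8-bit ladder of 199=11000111_2; evaluate at shifted divisors; quotient in F_{46874819875223^3}.
f_P(D_Q)/f_Q(D_P) = 12412531860997 + 35974405824287*t + 38717869153570*t^2.
Raise to 52: e(P,Q) = 38283290910577 + 24536431905509*t + 33847924368863*t^2 in mu_{199}.

38283290910577 + 24536431905509*t + 33847924368863*t^2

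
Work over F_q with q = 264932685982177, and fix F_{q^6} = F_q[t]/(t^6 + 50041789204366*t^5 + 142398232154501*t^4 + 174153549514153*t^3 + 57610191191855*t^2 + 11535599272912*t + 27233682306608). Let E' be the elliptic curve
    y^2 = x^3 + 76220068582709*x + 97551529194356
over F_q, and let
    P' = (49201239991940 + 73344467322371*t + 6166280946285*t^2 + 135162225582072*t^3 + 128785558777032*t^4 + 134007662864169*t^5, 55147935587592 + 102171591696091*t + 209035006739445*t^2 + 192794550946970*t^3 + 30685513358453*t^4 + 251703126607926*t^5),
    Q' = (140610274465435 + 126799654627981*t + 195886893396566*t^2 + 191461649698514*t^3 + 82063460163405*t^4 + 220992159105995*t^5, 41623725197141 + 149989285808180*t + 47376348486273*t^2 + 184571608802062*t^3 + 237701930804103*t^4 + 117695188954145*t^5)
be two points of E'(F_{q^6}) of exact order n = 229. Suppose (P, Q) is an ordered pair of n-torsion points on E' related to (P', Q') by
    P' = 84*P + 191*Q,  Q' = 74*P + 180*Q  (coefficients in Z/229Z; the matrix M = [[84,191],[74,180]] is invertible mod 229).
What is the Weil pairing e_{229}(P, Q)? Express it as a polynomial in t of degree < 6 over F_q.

185866643898522 + 212844807313080*t + 76206480730825*t^2 + 147422167973744*t^3 + 227452630524528*t^4 + 73810690350180*t^5

Alternating bilinearity on E[229] (values in mu_{229} in F_{264932685982177^6}) gives e(P',Q') = e(P,Q)^det(M).
Hence e(P,Q) = e(P',Q')^{36} where 36 = 70^{-1} mod 229.
Run Miller on y^2=x^3+76220068582709*x+97551529194356 over F_{264932685982177}: ladder 11100101 (8 bits); e = f_P(D_Q)/f_Q(D_P).
The quotient is 231527007795819 + 155542624591203*t + 17231663499841*t^2 + 103149779164242*t^3 + 143375450230449*t^4 + 251606334262763*t^5.
(231527007795819 + 155542624591203*t + 17231663499841*t^2 + 103149779164242*t^3 + 143375450230449*t^4 + 251606334262763*t^5)^{36} mod (264932685982177,f) = 185866643898522 + 212844807313080*t + 76206480730825*t^2 + 147422167973744*t^3 + 227452630524528*t^4 + 73810690350180*t^5.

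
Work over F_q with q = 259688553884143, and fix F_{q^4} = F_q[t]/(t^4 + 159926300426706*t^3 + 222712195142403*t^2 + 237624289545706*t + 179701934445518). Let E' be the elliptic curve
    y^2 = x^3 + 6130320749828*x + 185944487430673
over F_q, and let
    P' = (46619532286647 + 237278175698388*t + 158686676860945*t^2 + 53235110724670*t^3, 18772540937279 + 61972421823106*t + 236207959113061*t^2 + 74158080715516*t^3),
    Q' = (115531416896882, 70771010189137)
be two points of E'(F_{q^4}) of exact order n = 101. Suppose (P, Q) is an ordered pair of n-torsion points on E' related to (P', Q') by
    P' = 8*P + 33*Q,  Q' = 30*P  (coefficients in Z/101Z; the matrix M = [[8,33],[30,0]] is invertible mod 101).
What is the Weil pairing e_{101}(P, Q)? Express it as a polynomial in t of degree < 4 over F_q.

Since e_{101}(P,P)=e_{101}(Q,Q)=1 and e_{101}(Q,P)=e_{101}(P,Q)^{-1}, expanding e_{101}(8*P + 33*Q,30*P) leaves e(P,Q)^det(M).
8*0 - 33*30 = -990; reduced mod 101: det = 20, inverse 96.
Run Miller on y^2=x^3+6130320749828*x+185944487430673 over F_{259688553884143}: ladder 1100101 (7 bits); e = f_P(D_Q)/f_Q(D_P).
So e_{101}(P',Q') = 77171376092677 + 156660426106054*t + 216217728649638*t^2 + 39608716142157*t^3.
Raise to 96: e(P,Q) = 38891421909557 + 152476336476330*t + 200057662691378*t^2 + 223899941124606*t^3 in mu_{101}.

38891421909557 + 152476336476330*t + 200057662691378*t^2 + 223899941124606*t^3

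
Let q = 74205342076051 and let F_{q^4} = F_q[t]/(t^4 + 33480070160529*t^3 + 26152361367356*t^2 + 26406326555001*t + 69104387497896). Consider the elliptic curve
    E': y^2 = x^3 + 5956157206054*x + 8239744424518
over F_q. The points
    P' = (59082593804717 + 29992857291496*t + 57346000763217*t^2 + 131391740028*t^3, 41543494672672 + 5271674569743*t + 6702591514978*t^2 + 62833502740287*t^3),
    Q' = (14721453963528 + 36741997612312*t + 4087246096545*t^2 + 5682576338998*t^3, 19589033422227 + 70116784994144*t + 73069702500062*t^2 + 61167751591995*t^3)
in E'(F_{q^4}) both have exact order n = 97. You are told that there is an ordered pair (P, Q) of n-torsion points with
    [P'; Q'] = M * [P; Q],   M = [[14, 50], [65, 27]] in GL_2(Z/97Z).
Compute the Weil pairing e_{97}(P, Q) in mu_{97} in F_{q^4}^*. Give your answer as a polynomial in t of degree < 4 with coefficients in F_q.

Under M = [[14,50],[65,27]] in GL_2(Z/97), e_{97}(P',Q') = e_{97}(P,Q)^(14*27-50*65 mod 97).
det(M) mod 97 = 38; its inverse in (Z/97)^* is 23 (check: 38*23 mod 97 = 1).
Miller loop for e_{97} over F_{74205342076051^4}: bits of 97 = 1100001; 6 double steps + 2 add steps, l/v at each.
Result: e(P',Q') = 36029000114392 + 21173367556894*t + 64770640768737*t^2 + 51969566791152*t^3.
e_{97}(P,Q) = (36029000114392 + 21173367556894*t + 64770640768737*t^2 + 51969566791152*t^3)^{23} = 7666382128965 + 34076570035594*t + 44749805359517*t^2 + 24759579349859*t^3.

7666382128965 + 34076570035594*t + 44749805359517*t^2 + 24759579349859*t^3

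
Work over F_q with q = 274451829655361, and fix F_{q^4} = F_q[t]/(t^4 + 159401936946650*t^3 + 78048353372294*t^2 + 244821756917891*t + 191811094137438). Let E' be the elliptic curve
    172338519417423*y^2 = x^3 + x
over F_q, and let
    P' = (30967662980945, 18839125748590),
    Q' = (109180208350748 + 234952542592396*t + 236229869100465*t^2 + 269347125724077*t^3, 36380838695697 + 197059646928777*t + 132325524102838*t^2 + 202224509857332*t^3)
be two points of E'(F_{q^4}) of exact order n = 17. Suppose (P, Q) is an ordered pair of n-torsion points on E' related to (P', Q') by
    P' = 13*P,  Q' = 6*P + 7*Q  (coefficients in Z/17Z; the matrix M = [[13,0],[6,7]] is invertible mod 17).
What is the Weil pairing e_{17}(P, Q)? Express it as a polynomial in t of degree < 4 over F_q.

e_{17}(aP+bQ,cP+dQ) = e_{17}(P,Q)^(ad-bc); with (a,b,c,d)=(13,0,6,7) this gives the det-17 law.
det(M) mod 17 = 6; its inverse in (Z/17)^* is 3 (check: 6*3 mod 17 = 1).
Undo Montgomery via alpha=0, beta=94685908869345: (a',b')=(134547705135344,0) over F_{274451829655361}.
Build f_{17,P'} and f_{17,Q'} via the 5-bit ladder of 17=10001_2; evaluate at shifted divisors; quotient in F_{274451829655361^4}.
e_{17}(P',Q') = 186426962325075 + 35319541864222*t + 67237132459072*t^2 + 141885896008455*t^3.
e_{17}(P,Q) = (186426962325075 + 35319541864222*t + 67237132459072*t^2 + 141885896008455*t^3)^{3} = 166158066097694 + 333395286797*t + 122809293344920*t^2 + 174528189639784*t^3.

166158066097694 + 333395286797*t + 122809293344920*t^2 + 174528189639784*t^3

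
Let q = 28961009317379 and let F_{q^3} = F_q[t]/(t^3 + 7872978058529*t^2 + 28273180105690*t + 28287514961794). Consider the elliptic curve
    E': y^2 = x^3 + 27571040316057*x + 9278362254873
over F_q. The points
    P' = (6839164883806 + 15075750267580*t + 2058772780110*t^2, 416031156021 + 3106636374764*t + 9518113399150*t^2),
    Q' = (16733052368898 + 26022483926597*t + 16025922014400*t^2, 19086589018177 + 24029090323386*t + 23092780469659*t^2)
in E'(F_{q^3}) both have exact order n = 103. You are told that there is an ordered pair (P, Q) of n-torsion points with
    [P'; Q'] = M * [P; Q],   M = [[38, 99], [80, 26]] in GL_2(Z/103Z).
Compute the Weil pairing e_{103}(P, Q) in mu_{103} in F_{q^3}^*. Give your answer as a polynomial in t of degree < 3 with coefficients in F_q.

e_{103} is bilinear + alternating on E[103], so e_{103}(38*P + 99*Q, 80*P + 26*Q) = e_{103}(P,Q)^(38*26-99*80).
det(M) mod 103 = 72; its inverse in (Z/103)^* is 93 (check: 72*93 mod 103 = 1).
Double-and-add over 1100111: 7-1 doublings, 5-1 additions; each step l_{T,T}/v_{2T} or l_{T,P'}/v at Q'+S for random S.
e_{103}(P',Q') = 4300410405153 + 14714862563992*t + 15676528984125*t^2.
Raise to 93: e(P,Q) = 22173635056471 + 7579546580782*t + 3160562116264*t^2 in mu_{103}.

22173635056471 + 7579546580782*t + 3160562116264*t^2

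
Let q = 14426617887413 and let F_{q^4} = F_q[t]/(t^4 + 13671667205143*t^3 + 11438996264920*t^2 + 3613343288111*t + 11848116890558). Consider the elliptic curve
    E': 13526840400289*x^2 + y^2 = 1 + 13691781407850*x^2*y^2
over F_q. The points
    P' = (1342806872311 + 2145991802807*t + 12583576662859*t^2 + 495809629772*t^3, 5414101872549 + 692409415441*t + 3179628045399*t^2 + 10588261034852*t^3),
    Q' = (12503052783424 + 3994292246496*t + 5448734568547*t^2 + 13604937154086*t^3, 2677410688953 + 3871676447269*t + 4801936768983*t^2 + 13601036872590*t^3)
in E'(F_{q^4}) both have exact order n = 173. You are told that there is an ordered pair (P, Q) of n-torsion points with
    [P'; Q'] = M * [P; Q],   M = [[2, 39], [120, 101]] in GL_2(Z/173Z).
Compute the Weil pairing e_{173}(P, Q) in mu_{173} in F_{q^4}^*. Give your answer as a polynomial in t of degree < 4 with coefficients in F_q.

e_{173} is bilinear + alternating on E[173], so e_{173}(2*P + 39*Q, 120*P + 101*Q) = e_{173}(P,Q)^(2*101-39*120).
So e_{173}(P,Q) = e_{173}(P',Q')^{26}, since 20*26 = 1 mod 173.
Edwards->Montgomery: u=(1+y)/(1-y), v=u/x -> 11563352216979v^2=u^3+1513749455013u^2+u; then x_W=3565419219963u+6940873282592: y^2=x^3+6802035532578*x+2216125918029.
Miller loop for e_{173} over F_{14426617887413^4}: bits of 173 = 10101101; 7 double steps + 4 add steps, l/v at each.
The quotient is 12067196376192 + 973114518260*t + 9385087384924*t^2 + 2627609431398*t^3.
Raise to 26: e(P,Q) = 13905586024463 + 2989524167501*t + 7882751453646*t^2 + 1758607087964*t^3 in mu_{173}.

13905586024463 + 2989524167501*t + 7882751453646*t^2 + 1758607087964*t^3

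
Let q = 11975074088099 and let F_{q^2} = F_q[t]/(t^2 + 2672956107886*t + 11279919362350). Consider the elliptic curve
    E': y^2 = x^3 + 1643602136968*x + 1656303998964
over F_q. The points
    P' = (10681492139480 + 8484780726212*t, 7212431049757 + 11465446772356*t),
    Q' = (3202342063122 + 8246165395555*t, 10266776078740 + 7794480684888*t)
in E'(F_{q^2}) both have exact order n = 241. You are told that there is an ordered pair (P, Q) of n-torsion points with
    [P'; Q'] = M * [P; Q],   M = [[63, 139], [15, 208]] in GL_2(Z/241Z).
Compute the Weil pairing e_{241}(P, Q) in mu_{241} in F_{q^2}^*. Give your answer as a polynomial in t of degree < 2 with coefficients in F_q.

Since e_{241}(P,P)=e_{241}(Q,Q)=1 and e_{241}(Q,P)=e_{241}(P,Q)^{-1}, expanding e_{241}(63*P + 139*Q,15*P + 208*Q) leaves e(P,Q)^det(M).
Inverting 174 mod 241: 223. Thus e_{241}(P,Q) = e(P',Q')^{223}.
n = 241 = (11110001)_2 (8 bits, wt 5); accumulate f_{241,P'}(Q'+S)/f_{241,P'}(S) along the 7-step ladder.
Result: e(P',Q') = 6378451504617 + 271779775699*t.
Finally e_{241}(P,Q) = 5567950327637 + 7073070449385*t.

5567950327637 + 7073070449385*t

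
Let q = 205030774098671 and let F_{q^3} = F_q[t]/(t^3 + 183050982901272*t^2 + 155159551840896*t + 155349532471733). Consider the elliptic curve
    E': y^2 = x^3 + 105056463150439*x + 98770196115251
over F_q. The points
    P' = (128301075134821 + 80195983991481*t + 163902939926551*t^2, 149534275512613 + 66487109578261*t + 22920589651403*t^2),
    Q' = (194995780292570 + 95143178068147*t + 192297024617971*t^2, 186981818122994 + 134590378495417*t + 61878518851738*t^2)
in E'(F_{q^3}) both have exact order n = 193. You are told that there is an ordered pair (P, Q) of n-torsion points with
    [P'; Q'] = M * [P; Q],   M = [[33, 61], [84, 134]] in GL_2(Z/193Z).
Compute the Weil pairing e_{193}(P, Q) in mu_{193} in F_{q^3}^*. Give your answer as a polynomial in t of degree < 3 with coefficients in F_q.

161043389658309 + 119227564395889*t + 29247022197403*t^2

The 193-Weil pairing on E[193] over F_{205030774098671} is alternating-bilinear: e_{193}(P',Q') = e_{193}(P,Q)^det(M).
So e_{193}(P,Q) = e_{193}(P',Q')^{91}, since 70*91 = 1 mod 193.
n = 193 = (11000001)_2 (8 bits, wt 3); accumulate f_{193,P'}(Q'+S)/f_{193,P'}(S) along the 7-step ladder.
e_{193}(P',Q') = 158127827028185 + 125824075064986*t + 32085948467554*t^2.
Finally e_{193}(P,Q) = 161043389658309 + 119227564395889*t + 29247022197403*t^2.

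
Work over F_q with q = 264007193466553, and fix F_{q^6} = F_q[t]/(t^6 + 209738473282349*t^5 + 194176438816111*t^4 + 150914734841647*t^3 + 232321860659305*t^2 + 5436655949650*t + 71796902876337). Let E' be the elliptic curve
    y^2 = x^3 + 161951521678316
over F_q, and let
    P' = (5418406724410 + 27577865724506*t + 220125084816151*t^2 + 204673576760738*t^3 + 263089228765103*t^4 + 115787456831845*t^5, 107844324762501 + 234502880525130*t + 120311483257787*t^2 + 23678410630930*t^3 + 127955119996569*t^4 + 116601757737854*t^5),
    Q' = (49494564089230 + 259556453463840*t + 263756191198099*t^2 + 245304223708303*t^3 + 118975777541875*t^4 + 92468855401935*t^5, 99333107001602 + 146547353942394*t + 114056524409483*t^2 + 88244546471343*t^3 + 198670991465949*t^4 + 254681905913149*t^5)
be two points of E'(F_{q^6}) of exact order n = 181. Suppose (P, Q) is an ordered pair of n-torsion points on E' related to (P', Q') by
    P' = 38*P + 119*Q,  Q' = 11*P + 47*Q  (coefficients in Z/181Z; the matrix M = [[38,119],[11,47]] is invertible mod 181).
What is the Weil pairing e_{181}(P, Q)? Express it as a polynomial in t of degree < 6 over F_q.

e_{181} is bilinear + alternating on E[181], so e_{181}(38*P + 119*Q, 11*P + 47*Q) = e_{181}(P,Q)^(38*47-119*11).
38*47 - 119*11 = 477; reduced mod 181: det = 115, inverse 85.
Run Miller on y^2=x^3+161951521678316 over F_{264007193466553}: ladder 10110101 (8 bits); e = f_P(D_Q)/f_Q(D_P).
e_{181}(P',Q') = 137425768682692 + 263877171898159*t + 239373726033304*t^2 + 155158768465264*t^3 + 87450072561384*t^4 + 49149853939915*t^5.
Thus e_{181}(P,Q) = 228684437663896 + 162025603693685*t + 258238833736980*t^2 + 78267775482960*t^3 + 130418001233484*t^4 + 116432218982220*t^5.

228684437663896 + 162025603693685*t + 258238833736980*t^2 + 78267775482960*t^3 + 130418001233484*t^4 + 116432218982220*t^5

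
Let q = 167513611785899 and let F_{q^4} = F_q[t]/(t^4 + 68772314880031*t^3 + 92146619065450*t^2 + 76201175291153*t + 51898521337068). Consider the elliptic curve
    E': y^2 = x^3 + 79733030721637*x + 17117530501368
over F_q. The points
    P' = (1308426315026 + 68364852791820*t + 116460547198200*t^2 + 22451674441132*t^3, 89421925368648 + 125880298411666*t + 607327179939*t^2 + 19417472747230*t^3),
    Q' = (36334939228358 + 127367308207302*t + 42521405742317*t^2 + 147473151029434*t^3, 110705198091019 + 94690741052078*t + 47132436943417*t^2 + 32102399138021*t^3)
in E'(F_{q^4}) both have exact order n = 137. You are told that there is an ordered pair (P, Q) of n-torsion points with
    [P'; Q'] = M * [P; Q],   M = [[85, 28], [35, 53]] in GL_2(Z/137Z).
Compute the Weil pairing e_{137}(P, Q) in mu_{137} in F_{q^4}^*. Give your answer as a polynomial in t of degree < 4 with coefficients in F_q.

Alternating bilinearity on E[137] (values in mu_{137} in F_{167513611785899^4}) gives e(P',Q') = e(P,Q)^det(M).
Hence e(P,Q) = e(P',Q')^{37} where 37 = 100^{-1} mod 137.
Miller loop for e_{137} over F_{167513611785899^4}: bits of 137 = 10001001; 7 double steps + 2 add steps, l/v at each.
Miller gives e_{137}(P',Q') = 28546075417511 + 133303613342762*t + 83988519009126*t^2 + 152004444997516*t^3 in F_{167513611785899^4}.
Finally e_{137}(P,Q) = 146148930819774 + 125123640748059*t + 53899795975162*t^2 + 71755713543829*t^3.

146148930819774 + 125123640748059*t + 53899795975162*t^2 + 71755713543829*t^3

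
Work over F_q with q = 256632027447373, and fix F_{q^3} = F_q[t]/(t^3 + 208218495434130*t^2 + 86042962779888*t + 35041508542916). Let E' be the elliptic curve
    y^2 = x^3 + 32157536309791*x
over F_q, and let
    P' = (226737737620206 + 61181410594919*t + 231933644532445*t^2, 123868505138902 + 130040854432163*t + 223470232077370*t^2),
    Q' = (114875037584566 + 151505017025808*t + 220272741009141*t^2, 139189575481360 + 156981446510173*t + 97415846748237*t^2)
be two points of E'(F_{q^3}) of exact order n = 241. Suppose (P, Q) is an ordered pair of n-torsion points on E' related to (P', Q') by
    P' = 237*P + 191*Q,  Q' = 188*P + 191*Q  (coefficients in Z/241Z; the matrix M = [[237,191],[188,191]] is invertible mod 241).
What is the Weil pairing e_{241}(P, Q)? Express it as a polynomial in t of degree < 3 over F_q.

The 241-Weil pairing on E[241] over F_{256632027447373} is alternating-bilinear: e_{241}(P',Q') = e_{241}(P,Q)^det(M).
Hence e(P,Q) = e(P',Q')^{6} where 6 = 201^{-1} mod 241.
Run Miller on y^2=x^3+32157536309791*x over F_{256632027447373}: ladder 11110001 (8 bits); e = f_P(D_Q)/f_Q(D_P).
Result: e(P',Q') = 200280454614633 + 31572983045047*t + 124607036065439*t^2.
Finally e_{241}(P,Q) = 5788590186319 + 250435583926379*t + 158965620550773*t^2.

5788590186319 + 250435583926379*t + 158965620550773*t^2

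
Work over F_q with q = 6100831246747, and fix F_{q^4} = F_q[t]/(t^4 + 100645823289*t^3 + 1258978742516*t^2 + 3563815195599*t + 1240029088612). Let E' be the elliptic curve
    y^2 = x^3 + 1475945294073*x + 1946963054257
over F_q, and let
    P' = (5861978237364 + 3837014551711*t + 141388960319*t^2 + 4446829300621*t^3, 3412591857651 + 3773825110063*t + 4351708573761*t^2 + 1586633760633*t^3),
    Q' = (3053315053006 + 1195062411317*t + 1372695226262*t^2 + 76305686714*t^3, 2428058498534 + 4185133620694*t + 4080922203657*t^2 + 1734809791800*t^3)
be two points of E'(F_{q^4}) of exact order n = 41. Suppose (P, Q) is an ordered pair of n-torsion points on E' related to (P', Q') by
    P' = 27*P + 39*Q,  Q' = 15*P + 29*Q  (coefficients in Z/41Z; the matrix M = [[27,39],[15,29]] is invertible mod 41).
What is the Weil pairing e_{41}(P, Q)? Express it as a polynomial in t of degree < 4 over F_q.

3658166630480 + 4025660765015*t + 2172480782196*t^2 + 5484912563176*t^3

Alternating bilinearity on E[41] (values in mu_{41} in F_{6100831246747^4}) gives e(P',Q') = e(P,Q)^det(M).
27*29 - 39*15 = 198; reduced mod 41: det = 34, inverse 35.
Run Miller on y^2=x^3+1475945294073*x+1946963054257 over F_{6100831246747}: ladder 101001 (6 bits); e = f_P(D_Q)/f_Q(D_P).
e_{41}(P',Q') = 3835839007097 + 241448140528*t + 1775720025196*t^2 + 5304474539426*t^3.
Finally e_{41}(P,Q) = 3658166630480 + 4025660765015*t + 2172480782196*t^2 + 5484912563176*t^3.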